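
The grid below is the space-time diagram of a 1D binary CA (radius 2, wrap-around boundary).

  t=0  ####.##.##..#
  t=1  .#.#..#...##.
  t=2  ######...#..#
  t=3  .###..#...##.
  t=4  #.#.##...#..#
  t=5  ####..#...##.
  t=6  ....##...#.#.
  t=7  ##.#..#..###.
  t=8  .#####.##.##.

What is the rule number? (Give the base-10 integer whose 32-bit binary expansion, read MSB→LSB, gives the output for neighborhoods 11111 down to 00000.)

2805820969

  [31] ##### => #  t=0,i=1
  [30] ####. => .  t=0,i=2
  [29] ###.# => #  t=0,i=3
  [28] ###.. => .  t=2,i=5
  [27] ##.## => .  t=0,i=4
  [26] ##.#. => #  t=4,i=1
  [25] ##..# => #  t=0,i=10
  [24] ##... => #  t=2,i=6
  [23] #.### => .  t=5,i=0
  [22] #.##. => .  t=0,i=5
  [21] #.#.# => #  t=4,i=2
  [20] #.#.. => #  t=1,i=3
  [19] #..## => #  t=0,i=11
  [18] #..#. => #  t=1,i=0
  [17] #...# => .  t=1,i=8
  [16] #.... => #  t=6,i=0
  [15] .#### => .  t=0,i=0
  [14] .###. => #  t=3,i=2
  [13] .##.# => #  t=0,i=6
  [12] .##.. => .  t=0,i=9
  [11] .#.## => #  t=4,i=3
  [10] .#.#. => #  t=1,i=2
  [9] .#..# => #  t=1,i=4
  [8] .#... => .  t=1,i=7
  [7] ..### => .  t=0,i=12
  [6] ..##. => .  t=1,i=10
  [5] ..#.# => #  t=1,i=1
  [4] ..#.. => .  t=1,i=6
  [3] ...## => #  t=1,i=9
  [2] ...#. => .  t=2,i=8
  [1] ....# => .  t=6,i=2
  [0] ..... => #  t=6,i=1
  bits 10100111001111010110111000101001 = 2805820969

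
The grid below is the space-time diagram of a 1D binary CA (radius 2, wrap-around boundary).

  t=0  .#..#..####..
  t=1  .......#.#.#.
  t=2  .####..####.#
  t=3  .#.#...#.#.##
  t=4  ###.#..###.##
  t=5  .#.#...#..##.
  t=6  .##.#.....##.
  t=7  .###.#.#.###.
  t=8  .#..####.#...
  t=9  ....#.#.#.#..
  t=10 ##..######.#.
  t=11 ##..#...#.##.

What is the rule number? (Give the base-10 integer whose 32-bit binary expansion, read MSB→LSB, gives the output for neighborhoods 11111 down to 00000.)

  [31] ##### => .  t=4,i=0
  [30] ####. => #  t=0,i=9
  [29] ###.# => .  t=2,i=10
  [28] ###.. => .  t=0,i=10
  [27] ##.## => #  t=4,i=10
  [26] ##.#. => #  t=2,i=11
  [25] ##..# => .  t=2,i=5
  [24] ##... => #  t=0,i=11
  [23] #.### => #  t=2,i=1
  [22] #.##. => #  t=3,i=11
  [21] #.#.# => #  t=1,i=9
  [20] #.#.. => .  t=1,i=11
  [19] #..## => .  t=0,i=6
  [18] #..#. => .  t=0,i=3
  [17] #...# => .  t=0,i=12
  [16] #.... => .  t=1,i=0
  [15] .#### => .  t=0,i=8
  [14] .###. => .  t=4,i=8
  [13] .##.# => #  t=3,i=12
  [12] .##.. => #  t=5,i=11
  [11] .#.## => .  t=2,i=0
  [10] .#.#. => #  t=1,i=8
  [9] .#..# => .  t=0,i=2
  [8] .#... => #  t=1,i=12
  [7] ..### => #  t=0,i=7
  [6] ..##. => #  t=5,i=10
  [5] ..#.# => #  t=1,i=7
  [4] ..#.. => .  t=0,i=1
  [3] ...## => #  t=6,i=9
  [2] ...#. => .  t=0,i=0
  [1] ....# => .  t=1,i=5
  [0] ..... => #  t=1,i=1
  bits 01001101111000000011010111101001 = 1306539497

1306539497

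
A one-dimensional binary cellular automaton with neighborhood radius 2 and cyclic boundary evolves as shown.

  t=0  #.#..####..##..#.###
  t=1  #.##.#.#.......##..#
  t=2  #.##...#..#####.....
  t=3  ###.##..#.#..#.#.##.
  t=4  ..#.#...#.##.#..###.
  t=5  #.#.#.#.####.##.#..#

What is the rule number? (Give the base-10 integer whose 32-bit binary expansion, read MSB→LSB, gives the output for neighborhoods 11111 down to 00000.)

1632774827

  #####|.  b31=0 t=2,i=12
  ####.|#  b30=1 t=0,i=7
  ###.#|#  b29=1 t=0,i=0
  ###..|.  b28=0 t=0,i=8
  ##.##|.  b27=0 t=1,i=1
  ##.#.|.  b26=0 t=0,i=1
  ##..#|.  b25=0 t=0,i=9
  ##...|#  b24=1 t=2,i=4
  #.###|.  b23=0 t=0,i=17
  #.##.|#  b22=1 t=1,i=2
  #.#.#|.  b21=0 t=1,i=5
  #.#..|#  b20=1 t=0,i=2
  #..##|.  b19=0 t=0,i=4
  #..#.|.  b18=0 t=0,i=14
  #...#|#  b17=1 t=2,i=5
  #....|.  b16=0 t=1,i=9
  .####|.  b15=0 t=0,i=6
  .###.|.  b14=0 t=3,i=1
  .##.#|#  b13=1 t=1,i=0
  .##..|.  b12=0 t=0,i=12
  .#.##|#  b11=1 t=0,i=16
  .#.#.|.  b10=0 t=1,i=6
  .#..#|#  b9=1 t=0,i=3
  .#...|.  b8=0 t=1,i=8
  ..###|#  b7=1 t=0,i=5
  ..##.|.  b6=0 t=0,i=11
  ..#.#|#  b5=1 t=0,i=15
  ..#..|.  b4=0 t=2,i=7
  ...##|#  b3=1 t=1,i=14
  ...#.|.  b2=0 t=2,i=6
  ....#|#  b1=1 t=1,i=13
  .....|#  b0=1 t=1,i=10
  bits 01100001010100100010101010101011 = 1632774827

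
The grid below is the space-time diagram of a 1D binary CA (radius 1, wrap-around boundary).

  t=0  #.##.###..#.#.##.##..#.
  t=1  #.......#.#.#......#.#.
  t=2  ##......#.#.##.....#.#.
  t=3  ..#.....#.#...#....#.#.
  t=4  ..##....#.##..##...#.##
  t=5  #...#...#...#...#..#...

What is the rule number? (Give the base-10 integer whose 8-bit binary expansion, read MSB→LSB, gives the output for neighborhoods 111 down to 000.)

  ### -> .   bit 7 = 0  t=0,i=6
  ##. -> .   bit 6 = 0  t=0,i=3
  #.# -> .   bit 5 = 0  t=0,i=1
  #.. -> #   bit 4 = 1  t=0,i=8
  .## -> .   bit 3 = 0  t=0,i=2
  .#. -> #   bit 2 = 1  t=0,i=0
  ..# -> .   bit 1 = 0  t=0,i=9
  ... -> .   bit 0 = 0  t=1,i=2
  bits 00010100 = 20

20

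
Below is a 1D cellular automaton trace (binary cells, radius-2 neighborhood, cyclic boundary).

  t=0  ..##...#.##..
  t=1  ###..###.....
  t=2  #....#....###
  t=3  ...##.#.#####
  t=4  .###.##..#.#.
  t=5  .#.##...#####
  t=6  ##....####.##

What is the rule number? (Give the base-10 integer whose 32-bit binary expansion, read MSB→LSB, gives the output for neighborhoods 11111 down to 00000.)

  #####|.  b31=0 t=3,i=10
  ####.|#  b30=1 t=2,i=12
  ###.#|#  b29=1 t=4,i=3
  ###..|.  b28=0 t=1,i=2
  ##.##|#  b27=1 t=4,i=4
  ##.#.|#  b26=1 t=3,i=5
  ##..#|.  b25=0 t=1,i=3
  ##...|.  b24=0 t=0,i=4
  #.###|.  b23=0 t=3,i=8
  #.##.|.  b22=0 t=0,i=9
  #.#.#|#  b21=1 t=3,i=6
  #.#..|#  b20=1 t=4,i=11
  #..##|.  b19=0 t=1,i=4
  #..#.|#  b18=1 t=4,i=8
  #...#|#  b17=1 t=0,i=5
  #....|.  b16=0 t=0,i=12
  .####|#  b15=1 t=2,i=11
  .###.|.  b14=0 t=1,i=1
  .##.#|.  b13=0 t=3,i=4
  .##..|.  b12=0 t=0,i=3
  .#.##|.  b11=0 t=0,i=8
  .#.#.|#  b10=1 t=4,i=10
  .#..#|#  b9=1 t=4,i=12
  .#...|#  b8=1 t=2,i=6
  ..###|#  b7=1 t=1,i=0
  ..##.|#  b6=1 t=0,i=2
  ..#.#|#  b5=1 t=0,i=7
  ..#..|.  b4=0 t=2,i=5
  ...##|#  b3=1 t=0,i=1
  ...#.|#  b2=1 t=0,i=6
  ....#|#  b1=1 t=0,i=0
  .....|#  b0=1 t=1,i=10
  bits 01101100001101101000011111101111 = 1815513071

1815513071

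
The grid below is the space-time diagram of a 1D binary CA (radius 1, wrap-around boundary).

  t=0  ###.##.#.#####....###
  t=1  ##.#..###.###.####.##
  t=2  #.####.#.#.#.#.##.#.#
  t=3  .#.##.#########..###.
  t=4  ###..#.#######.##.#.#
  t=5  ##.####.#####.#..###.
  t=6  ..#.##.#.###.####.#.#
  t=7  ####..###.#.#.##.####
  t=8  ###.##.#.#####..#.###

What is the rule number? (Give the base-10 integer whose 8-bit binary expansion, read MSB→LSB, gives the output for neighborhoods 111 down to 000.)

  ### -> #   bit 7 = 1  t=0,i=0
  ##. -> .   bit 6 = 0  t=0,i=2
  #.# -> #   bit 5 = 1  t=0,i=3
  #.. -> #   bit 4 = 1  t=0,i=14
  .## -> .   bit 3 = 0  t=0,i=4
  .#. -> #   bit 2 = 1  t=0,i=7
  ..# -> #   bit 1 = 1  t=0,i=17
  ... -> #   bit 0 = 1  t=0,i=15
  bits 10110111 = 183

183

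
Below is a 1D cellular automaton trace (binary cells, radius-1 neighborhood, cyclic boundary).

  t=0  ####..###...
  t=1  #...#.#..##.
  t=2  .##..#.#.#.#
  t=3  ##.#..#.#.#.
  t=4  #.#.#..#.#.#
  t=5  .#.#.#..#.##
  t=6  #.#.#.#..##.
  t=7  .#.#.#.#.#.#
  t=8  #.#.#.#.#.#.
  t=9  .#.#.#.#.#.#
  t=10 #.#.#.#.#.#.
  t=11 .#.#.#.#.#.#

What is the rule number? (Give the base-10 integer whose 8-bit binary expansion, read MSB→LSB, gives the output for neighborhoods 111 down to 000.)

  ###|.  b7=0 t=0,i=1
  ##.|.  b6=0 t=0,i=3
  #.#|#  b5=1 t=1,i=5
  #..|#  b4=1 t=0,i=4
  .##|#  b3=1 t=0,i=0
  .#.|.  b2=0 t=1,i=0
  ..#|.  b1=0 t=0,i=5
  ...|#  b0=1 t=0,i=10
  bits 00111001 = 57

57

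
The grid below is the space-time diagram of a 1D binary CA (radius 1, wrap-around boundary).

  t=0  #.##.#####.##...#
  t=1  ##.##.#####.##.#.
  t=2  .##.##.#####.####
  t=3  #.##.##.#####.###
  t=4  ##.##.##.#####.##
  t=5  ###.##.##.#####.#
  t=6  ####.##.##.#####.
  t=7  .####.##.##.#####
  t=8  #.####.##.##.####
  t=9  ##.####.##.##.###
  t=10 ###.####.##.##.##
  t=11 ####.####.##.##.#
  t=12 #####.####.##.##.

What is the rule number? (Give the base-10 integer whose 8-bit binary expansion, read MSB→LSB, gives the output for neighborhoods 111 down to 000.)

246

  nb ###: next=#  (t=0,i=6, bit7=1)
  nb ##.: next=#  (t=0,i=0, bit6=1)
  nb #.#: next=#  (t=0,i=1, bit5=1)
  nb #..: next=#  (t=0,i=13, bit4=1)
  nb .##: next=.  (t=0,i=2, bit3=0)
  nb .#.: next=#  (t=1,i=15, bit2=1)
  nb ..#: next=#  (t=0,i=15, bit1=1)
  nb ...: next=.  (t=0,i=14, bit0=0)
  bits 11110110 = 246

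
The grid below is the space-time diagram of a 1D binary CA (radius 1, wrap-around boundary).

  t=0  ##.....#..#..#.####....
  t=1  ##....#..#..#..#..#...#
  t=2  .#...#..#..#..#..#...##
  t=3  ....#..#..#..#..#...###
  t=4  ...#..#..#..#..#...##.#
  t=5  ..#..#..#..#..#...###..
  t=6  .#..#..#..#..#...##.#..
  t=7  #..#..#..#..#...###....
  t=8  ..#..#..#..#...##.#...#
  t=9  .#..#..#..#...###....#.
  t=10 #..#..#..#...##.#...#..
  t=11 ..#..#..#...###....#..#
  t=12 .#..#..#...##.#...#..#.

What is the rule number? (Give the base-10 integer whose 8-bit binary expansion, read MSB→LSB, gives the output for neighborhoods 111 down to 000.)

  nb ###: next=.  (t=0,i=16, bit7=0)
  nb ##.: next=#  (t=0,i=1, bit6=1)
  nb #.#: next=.  (t=0,i=14, bit5=0)
  nb #..: next=.  (t=0,i=2, bit4=0)
  nb .##: next=#  (t=0,i=0, bit3=1)
  nb .#.: next=.  (t=0,i=7, bit2=0)
  nb ..#: next=#  (t=0,i=6, bit1=1)
  nb ...: next=.  (t=0,i=3, bit0=0)
  bits 01001010 = 74

74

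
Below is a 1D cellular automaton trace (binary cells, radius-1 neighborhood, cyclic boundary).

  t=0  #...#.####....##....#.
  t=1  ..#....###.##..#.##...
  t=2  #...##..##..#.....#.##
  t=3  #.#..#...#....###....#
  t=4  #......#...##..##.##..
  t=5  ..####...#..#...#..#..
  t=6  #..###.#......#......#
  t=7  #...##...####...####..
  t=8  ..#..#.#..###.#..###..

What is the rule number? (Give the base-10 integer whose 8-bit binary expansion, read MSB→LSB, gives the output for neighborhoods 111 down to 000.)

193

  ### -> #   bit 7 = 1  t=0,i=7
  ##. -> #   bit 6 = 1  t=0,i=9
  #.# -> .   bit 5 = 0  t=0,i=5
  #.. -> .   bit 4 = 0  t=0,i=1
  .## -> .   bit 3 = 0  t=0,i=6
  .#. -> .   bit 2 = 0  t=0,i=0
  ..# -> .   bit 1 = 0  t=0,i=3
  ... -> #   bit 0 = 1  t=0,i=2
  bits 11000001 = 193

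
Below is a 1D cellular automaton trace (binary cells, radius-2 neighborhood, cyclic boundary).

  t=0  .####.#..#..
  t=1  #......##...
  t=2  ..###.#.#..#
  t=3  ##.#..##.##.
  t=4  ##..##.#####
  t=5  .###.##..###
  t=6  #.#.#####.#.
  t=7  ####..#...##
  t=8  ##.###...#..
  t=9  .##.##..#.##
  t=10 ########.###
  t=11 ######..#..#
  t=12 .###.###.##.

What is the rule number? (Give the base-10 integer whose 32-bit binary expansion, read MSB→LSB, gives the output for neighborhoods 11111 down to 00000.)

  #####|#  b31=1 t=4,i=9
  ####.|.  b30=0 t=0,i=3
  ###.#|.  b29=0 t=0,i=4
  ###..|#  b28=1 t=4,i=1
  ##.##|#  b27=1 t=3,i=8
  ##.#.|.  b26=0 t=0,i=5
  ##..#|#  b25=1 t=4,i=2
  ##...|.  b24=0 t=1,i=9
  #.###|.  b23=0 t=4,i=7
  #.##.|#  b22=1 t=3,i=0
  #.#.#|#  b21=1 t=2,i=6
  #.#..|.  b20=0 t=0,i=6
  #..##|#  b19=1 t=2,i=1
  #..#.|#  b18=1 t=0,i=8
  #...#|.  b17=0 t=0,i=11
  #....|#  b16=1 t=1,i=2
  .####|.  b15=0 t=0,i=2
  .###.|#  b14=1 t=2,i=3
  .##.#|#  b13=1 t=3,i=1
  .##..|#  b12=1 t=1,i=8
  .#.##|#  b11=1 t=6,i=3
  .#.#.|#  b10=1 t=2,i=7
  .#..#|#  b9=1 t=0,i=7
  .#...|.  b8=0 t=0,i=10
  ..###|.  b7=0 t=0,i=1
  ..##.|.  b6=0 t=1,i=7
  ..#.#|.  b5=0 t=9,i=8
  ..#..|.  b4=0 t=0,i=9
  ...##|#  b3=1 t=0,i=0
  ...#.|#  b2=1 t=1,i=11
  ....#|.  b1=0 t=1,i=5
  .....|#  b0=1 t=1,i=3
  bits 10011010011011010111111000001101 = 2590866957

2590866957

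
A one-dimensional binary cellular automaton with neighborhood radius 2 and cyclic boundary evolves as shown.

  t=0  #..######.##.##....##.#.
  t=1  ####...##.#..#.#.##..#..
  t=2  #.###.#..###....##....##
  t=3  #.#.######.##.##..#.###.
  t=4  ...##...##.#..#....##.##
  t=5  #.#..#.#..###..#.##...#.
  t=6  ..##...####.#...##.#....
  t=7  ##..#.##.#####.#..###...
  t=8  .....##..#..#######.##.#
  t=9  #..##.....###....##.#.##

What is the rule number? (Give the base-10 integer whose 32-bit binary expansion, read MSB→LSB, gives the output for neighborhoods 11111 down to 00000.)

  ##### -> .   bit 31 = 0  t=0,i=5
  ####. -> #   bit 30 = 1  t=0,i=7
  ###.# -> #   bit 29 = 1  t=0,i=8
  ###.. -> #   bit 28 = 1  t=1,i=3
  ##.## -> .   bit 27 = 0  t=0,i=9
  ##.#. -> #   bit 26 = 1  t=0,i=21
  ##..# -> .   bit 25 = 0  t=1,i=19
  ##... -> #   bit 24 = 1  t=0,i=15
  #.### -> #   bit 23 = 1  t=2,i=2
  #.##. -> #   bit 22 = 1  t=0,i=10
  #.#.# -> .   bit 21 = 0  t=0,i=22
  #.#.. -> #   bit 20 = 1  t=0,i=0
  #..## -> #   bit 19 = 1  t=0,i=2
  #..#. -> .   bit 18 = 0  t=1,i=12
  #...# -> .   bit 17 = 0  t=1,i=5
  #.... -> .   bit 16 = 0  t=0,i=16
  .#### -> .   bit 15 = 0  t=0,i=4
  .###. -> .   bit 14 = 0  t=2,i=3
  .##.# -> .   bit 13 = 0  t=0,i=11
  .##.. -> .   bit 12 = 0  t=0,i=14
  .#.## -> #   bit 11 = 1  t=1,i=16
  .#.#. -> .   bit 10 = 0  t=0,i=23
  .#..# -> #   bit 9 = 1  t=0,i=1
  .#... -> #   bit 8 = 1  t=4,i=15
  ..### -> #   bit 7 = 1  t=0,i=3
  ..##. -> .   bit 6 = 0  t=0,i=19
  ..#.# -> .   bit 5 = 0  t=1,i=13
  ..#.. -> .   bit 4 = 0  t=1,i=21
  ...## -> #   bit 3 = 1  t=0,i=18
  ...#. -> .   bit 2 = 0  t=5,i=21
  ....# -> #   bit 1 = 1  t=0,i=17
  ..... -> .   bit 0 = 0  t=6,i=22
  bits 01110101110110000000101110001010 = 1977093002

1977093002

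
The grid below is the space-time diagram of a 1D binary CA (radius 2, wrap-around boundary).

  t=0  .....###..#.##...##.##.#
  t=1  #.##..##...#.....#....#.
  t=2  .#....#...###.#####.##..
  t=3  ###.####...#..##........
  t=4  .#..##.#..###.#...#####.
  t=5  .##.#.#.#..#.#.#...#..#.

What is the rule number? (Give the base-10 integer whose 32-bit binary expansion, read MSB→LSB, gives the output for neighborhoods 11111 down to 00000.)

343984983

  nb #####: next=.  (t=2,i=16, bit31=0)
  nb ####.: next=.  (t=2,i=17, bit30=0)
  nb ###.#: next=.  (t=2,i=12, bit29=0)
  nb ###..: next=#  (t=0,i=7, bit28=1)
  nb ##.##: next=.  (t=0,i=19, bit27=0)
  nb ##.#.: next=#  (t=0,i=22, bit26=1)
  nb ##..#: next=.  (t=0,i=8, bit25=0)
  nb ##...: next=.  (t=0,i=14, bit24=0)
  nb #.###: next=#  (t=2,i=14, bit23=1)
  nb #.##.: next=.  (t=0,i=12, bit22=0)
  nb #.#.#: next=.  (t=1,i=0, bit21=0)
  nb #.#..: next=.  (t=0,i=23, bit20=0)
  nb #..##: next=.  (t=1,i=5, bit19=0)
  nb #..#.: next=.  (t=0,i=9, bit18=0)
  nb #...#: next=.  (t=0,i=15, bit17=0)
  nb #....: next=.  (t=0,i=1, bit16=0)
  nb .####: next=#  (t=2,i=15, bit15=1)
  nb .###.: next=#  (t=0,i=6, bit14=1)
  nb .##.#: next=.  (t=0,i=18, bit13=0)
  nb .##..: next=.  (t=0,i=13, bit12=0)
  nb .#.##: next=#  (t=0,i=11, bit11=1)
  nb .#.#.: next=.  (t=1,i=23, bit10=0)
  nb .#..#: next=#  (t=3,i=12, bit9=1)
  nb .#...: next=#  (t=0,i=0, bit8=1)
  nb ..###: next=.  (t=0,i=5, bit7=0)
  nb ..##.: next=#  (t=0,i=17, bit6=1)
  nb ..#.#: next=.  (t=0,i=10, bit5=0)
  nb ..#..: next=#  (t=1,i=11, bit4=1)
  nb ...##: next=.  (t=0,i=4, bit3=0)
  nb ...#.: next=#  (t=1,i=10, bit2=1)
  nb ....#: next=#  (t=0,i=3, bit1=1)
  nb .....: next=#  (t=0,i=2, bit0=1)
  bits 00010100100000001100101101010111 = 343984983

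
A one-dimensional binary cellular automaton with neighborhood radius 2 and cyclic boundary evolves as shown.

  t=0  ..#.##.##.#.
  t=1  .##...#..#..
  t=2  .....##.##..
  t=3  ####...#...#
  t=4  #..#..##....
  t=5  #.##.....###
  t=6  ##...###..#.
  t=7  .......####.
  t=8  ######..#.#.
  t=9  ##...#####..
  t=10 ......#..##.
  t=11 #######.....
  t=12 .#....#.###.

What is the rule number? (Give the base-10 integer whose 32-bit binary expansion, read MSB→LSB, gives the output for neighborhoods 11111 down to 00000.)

1048937527

  nb #####: next=.  (t=3,i=1, bit31=0)
  nb ####.: next=.  (t=3,i=2, bit30=0)
  nb ###.#: next=#  (t=5,i=0, bit29=1)
  nb ###..: next=#  (t=3,i=3, bit28=1)
  nb ##.##: next=#  (t=0,i=6, bit27=1)
  nb ##.#.: next=#  (t=0,i=9, bit26=1)
  nb ##..#: next=#  (t=6,i=8, bit25=1)
  nb ##...: next=.  (t=1,i=3, bit24=0)
  nb #.###: next=#  (t=8,i=0, bit23=1)
  nb #.##.: next=.  (t=0,i=4, bit22=0)
  nb #.#.#: next=.  (t=8,i=10, bit21=0)
  nb #.#..: next=.  (t=0,i=10, bit20=0)
  nb #..##: next=.  (t=4,i=5, bit19=0)
  nb #..#.: next=#  (t=1,i=8, bit18=1)
  nb #...#: next=.  (t=0,i=0, bit17=0)
  nb #....: next=#  (t=2,i=11, bit16=1)
  nb .####: next=#  (t=3,i=0, bit15=1)
  nb .###.: next=.  (t=6,i=6, bit14=0)
  nb .##.#: next=.  (t=0,i=5, bit13=0)
  nb .##..: next=.  (t=1,i=2, bit12=0)
  nb .#.##: next=.  (t=0,i=3, bit11=0)
  nb .#.#.: next=#  (t=8,i=9, bit10=1)
  nb .#..#: next=.  (t=1,i=7, bit9=0)
  nb .#...: next=.  (t=0,i=11, bit8=0)
  nb ..###: next=.  (t=3,i=11, bit7=0)
  nb ..##.: next=.  (t=1,i=1, bit6=0)
  nb ..#.#: next=#  (t=0,i=2, bit5=1)
  nb ..#..: next=#  (t=1,i=6, bit4=1)
  nb ...##: next=.  (t=1,i=0, bit3=0)
  nb ...#.: next=#  (t=0,i=1, bit2=1)
  nb ....#: next=#  (t=2,i=3, bit1=1)
  nb .....: next=#  (t=2,i=0, bit0=1)
  bits 00111110100001011000010000110111 = 1048937527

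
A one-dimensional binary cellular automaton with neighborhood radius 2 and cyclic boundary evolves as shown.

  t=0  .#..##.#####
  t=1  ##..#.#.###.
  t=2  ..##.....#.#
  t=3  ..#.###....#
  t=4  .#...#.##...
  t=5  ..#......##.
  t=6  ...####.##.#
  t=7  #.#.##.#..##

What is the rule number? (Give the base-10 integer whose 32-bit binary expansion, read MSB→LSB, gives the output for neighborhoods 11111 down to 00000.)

3474309449

  nb #####: next=#  (t=0,i=9, bit31=1)
  nb ####.: next=#  (t=0,i=10, bit30=1)
  nb ###.#: next=.  (t=0,i=11, bit29=0)
  nb ###..: next=.  (t=3,i=6, bit28=0)
  nb ##.##: next=#  (t=0,i=6, bit27=1)
  nb ##.#.: next=#  (t=0,i=0, bit26=1)
  nb ##..#: next=#  (t=1,i=2, bit25=1)
  nb ##...: next=#  (t=2,i=4, bit24=1)
  nb #.###: next=.  (t=0,i=7, bit23=0)
  nb #.##.: next=.  (t=1,i=0, bit22=0)
  nb #.#.#: next=.  (t=1,i=6, bit21=0)
  nb #.#..: next=#  (t=0,i=1, bit20=1)
  nb #..##: next=.  (t=0,i=3, bit19=0)
  nb #..#.: next=#  (t=1,i=3, bit18=1)
  nb #...#: next=.  (t=4,i=3, bit17=0)
  nb #....: next=#  (t=2,i=5, bit16=1)
  nb .####: next=#  (t=0,i=8, bit15=1)
  nb .###.: next=#  (t=1,i=9, bit14=1)
  nb .##.#: next=.  (t=0,i=5, bit13=0)
  nb .##..: next=.  (t=1,i=1, bit12=0)
  nb .#.##: next=.  (t=1,i=7, bit11=0)
  nb .#.#.: next=.  (t=1,i=5, bit10=0)
  nb .#..#: next=.  (t=0,i=2, bit9=0)
  nb .#...: next=#  (t=4,i=2, bit8=1)
  nb ..###: next=.  (t=6,i=3, bit7=0)
  nb ..##.: next=#  (t=0,i=4, bit6=1)
  nb ..#.#: next=.  (t=1,i=4, bit5=0)
  nb ..#..: next=.  (t=3,i=11, bit4=0)
  nb ...##: next=#  (t=5,i=8, bit3=1)
  nb ...#.: next=.  (t=2,i=8, bit2=0)
  nb ....#: next=.  (t=2,i=7, bit1=0)
  nb .....: next=#  (t=2,i=6, bit0=1)
  bits 11001111000101011100000101001001 = 3474309449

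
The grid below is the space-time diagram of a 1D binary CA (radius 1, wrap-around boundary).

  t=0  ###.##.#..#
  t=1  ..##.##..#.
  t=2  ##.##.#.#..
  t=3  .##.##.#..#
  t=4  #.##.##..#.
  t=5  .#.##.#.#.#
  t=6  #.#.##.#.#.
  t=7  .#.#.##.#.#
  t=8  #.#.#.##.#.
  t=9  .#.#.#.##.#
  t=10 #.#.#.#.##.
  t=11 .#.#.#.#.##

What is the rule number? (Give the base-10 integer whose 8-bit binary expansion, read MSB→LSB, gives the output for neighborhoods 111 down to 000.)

99

  ###|.  b7=0 t=0,i=0
  ##.|#  b6=1 t=0,i=2
  #.#|#  b5=1 t=0,i=3
  #..|.  b4=0 t=0,i=8
  .##|.  b3=0 t=0,i=4
  .#.|.  b2=0 t=0,i=7
  ..#|#  b1=1 t=0,i=9
  ...|#  b0=1 t=1,i=0
  bits 01100011 = 99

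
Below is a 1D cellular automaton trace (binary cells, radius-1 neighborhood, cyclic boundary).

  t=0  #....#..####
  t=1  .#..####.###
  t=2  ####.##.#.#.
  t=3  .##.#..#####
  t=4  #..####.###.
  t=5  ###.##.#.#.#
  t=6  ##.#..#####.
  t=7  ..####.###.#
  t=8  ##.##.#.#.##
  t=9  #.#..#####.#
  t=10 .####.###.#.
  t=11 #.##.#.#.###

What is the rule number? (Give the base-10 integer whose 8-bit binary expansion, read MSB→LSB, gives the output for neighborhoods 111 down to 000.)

182

  ### -> #   bit 7 = 1  t=0,i=9
  ##. -> .   bit 6 = 0  t=0,i=0
  #.# -> #   bit 5 = 1  t=1,i=0
  #.. -> #   bit 4 = 1  t=0,i=1
  .## -> .   bit 3 = 0  t=0,i=8
  .#. -> #   bit 2 = 1  t=0,i=5
  ..# -> #   bit 1 = 1  t=0,i=4
  ... -> .   bit 0 = 0  t=0,i=2
  bits 10110110 = 182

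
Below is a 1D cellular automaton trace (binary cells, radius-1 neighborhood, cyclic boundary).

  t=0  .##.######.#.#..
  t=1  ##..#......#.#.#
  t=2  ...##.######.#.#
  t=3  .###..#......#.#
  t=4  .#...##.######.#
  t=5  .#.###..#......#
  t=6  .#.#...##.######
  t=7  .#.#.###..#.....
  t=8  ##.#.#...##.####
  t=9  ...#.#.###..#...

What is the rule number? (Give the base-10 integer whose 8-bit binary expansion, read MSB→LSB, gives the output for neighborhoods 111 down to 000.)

15

  ### -> .   bit 7 = 0  t=0,i=5
  ##. -> .   bit 6 = 0  t=0,i=2
  #.# -> .   bit 5 = 0  t=0,i=3
  #.. -> .   bit 4 = 0  t=0,i=14
  .## -> #   bit 3 = 1  t=0,i=1
  .#. -> #   bit 2 = 1  t=0,i=11
  ..# -> #   bit 1 = 1  t=0,i=0
  ... -> #   bit 0 = 1  t=0,i=15
  bits 00001111 = 15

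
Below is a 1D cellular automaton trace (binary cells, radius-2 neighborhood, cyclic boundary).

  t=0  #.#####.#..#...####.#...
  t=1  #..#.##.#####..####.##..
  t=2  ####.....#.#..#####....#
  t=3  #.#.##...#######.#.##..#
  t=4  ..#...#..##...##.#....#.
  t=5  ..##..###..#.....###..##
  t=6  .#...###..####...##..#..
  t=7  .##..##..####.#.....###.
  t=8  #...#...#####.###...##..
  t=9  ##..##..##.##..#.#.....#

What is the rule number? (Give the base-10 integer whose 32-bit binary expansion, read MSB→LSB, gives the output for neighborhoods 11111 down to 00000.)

  #####|.  b31=0 t=0,i=4
  ####.|#  b30=1 t=0,i=5
  ###.#|#  b29=1 t=0,i=6
  ###..|.  b28=0 t=1,i=12
  ##.##|.  b27=0 t=1,i=7
  ##.#.|.  b26=0 t=0,i=7
  ##..#|.  b25=0 t=1,i=13
  ##...|#  b24=1 t=2,i=4
  #.###|.  b23=0 t=0,i=2
  #.##.|.  b22=0 t=1,i=5
  #.#.#|#  b21=1 t=3,i=2
  #.#..|#  b20=1 t=0,i=8
  #..##|#  b19=1 t=1,i=14
  #..#.|#  b18=1 t=0,i=10
  #...#|.  b17=0 t=0,i=13
  #....|#  b16=1 t=2,i=5
  .####|#  b15=1 t=0,i=3
  .###.|#  b14=1 t=5,i=7
  .##.#|.  b13=0 t=1,i=6
  .##..|.  b12=0 t=1,i=21
  .#.##|.  b11=0 t=0,i=1
  .#.#.|#  b10=1 t=2,i=10
  .#..#|#  b9=1 t=0,i=9
  .#...|#  b8=1 t=0,i=12
  ..###|#  b7=1 t=0,i=15
  ..##.|.  b6=0 t=3,i=23
  ..#.#|#  b5=1 t=0,i=0
  ..#..|#  b4=1 t=0,i=11
  ...##|.  b3=0 t=0,i=14
  ...#.|.  b2=0 t=0,i=23
  ....#|.  b1=0 t=2,i=7
  .....|.  b0=0 t=2,i=6
  bits 01100001001111011100011110110000 = 1631438768

1631438768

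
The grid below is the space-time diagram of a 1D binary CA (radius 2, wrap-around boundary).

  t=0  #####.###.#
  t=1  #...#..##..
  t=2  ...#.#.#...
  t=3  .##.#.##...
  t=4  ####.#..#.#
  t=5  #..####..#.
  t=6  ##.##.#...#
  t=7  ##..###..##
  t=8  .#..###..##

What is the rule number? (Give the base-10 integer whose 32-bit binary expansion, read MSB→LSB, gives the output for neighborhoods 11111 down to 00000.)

  ##### -> .   bit 31 = 0  t=0,i=1
  ####. -> .   bit 30 = 0  t=0,i=3
  ###.# -> #   bit 29 = 1  t=0,i=4
  ###.. -> #   bit 28 = 1  t=5,i=6
  ##.## -> .   bit 27 = 0  t=0,i=5
  ##.#. -> #   bit 26 = 1  t=3,i=3
  ##..# -> .   bit 25 = 0  t=1,i=9
  ##... -> #   bit 24 = 1  t=3,i=8
  #.### -> .   bit 23 = 0  t=0,i=6
  #.##. -> .   bit 22 = 0  t=3,i=6
  #.#.# -> .   bit 21 = 0  t=2,i=5
  #.#.. -> #   bit 20 = 1  t=2,i=7
  #..## -> .   bit 19 = 0  t=1,i=6
  #..#. -> .   bit 18 = 0  t=1,i=10
  #...# -> .   bit 17 = 0  t=1,i=2
  #.... -> .   bit 16 = 0  t=2,i=9
  .#### -> #   bit 15 = 1  t=0,i=0
  .###. -> #   bit 14 = 1  t=0,i=7
  .##.# -> #   bit 13 = 1  t=3,i=2
  .##.. -> .   bit 12 = 0  t=1,i=8
  .#.## -> #   bit 11 = 1  t=3,i=5
  .#.#. -> #   bit 10 = 1  t=2,i=4
  .#..# -> #   bit 9 = 1  t=1,i=5
  .#... -> .   bit 8 = 0  t=1,i=1
  ..### -> #   bit 7 = 1  t=5,i=3
  ..##. -> #   bit 6 = 1  t=1,i=7
  ..#.# -> .   bit 5 = 0  t=2,i=3
  ..#.. -> .   bit 4 = 0  t=1,i=0
  ...## -> #   bit 3 = 1  t=3,i=0
  ...#. -> #   bit 2 = 1  t=1,i=3
  ....# -> #   bit 1 = 1  t=2,i=1
  ..... -> .   bit 0 = 0  t=2,i=0
  bits 00110101000100001110111011001110 = 890302158

890302158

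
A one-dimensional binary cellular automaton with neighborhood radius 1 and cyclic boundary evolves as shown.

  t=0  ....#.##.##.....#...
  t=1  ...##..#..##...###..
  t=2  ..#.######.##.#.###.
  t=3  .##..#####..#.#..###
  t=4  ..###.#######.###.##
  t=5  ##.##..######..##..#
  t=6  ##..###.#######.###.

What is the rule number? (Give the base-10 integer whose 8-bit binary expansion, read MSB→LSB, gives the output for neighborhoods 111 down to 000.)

  ### -> #   bit 7 = 1  t=1,i=16
  ##. -> #   bit 6 = 1  t=0,i=7
  #.# -> .   bit 5 = 0  t=0,i=5
  #.. -> #   bit 4 = 1  t=0,i=11
  .## -> .   bit 3 = 0  t=0,i=6
  .#. -> #   bit 2 = 1  t=0,i=4
  ..# -> #   bit 1 = 1  t=0,i=3
  ... -> .   bit 0 = 0  t=0,i=0
  bits 11010110 = 214

214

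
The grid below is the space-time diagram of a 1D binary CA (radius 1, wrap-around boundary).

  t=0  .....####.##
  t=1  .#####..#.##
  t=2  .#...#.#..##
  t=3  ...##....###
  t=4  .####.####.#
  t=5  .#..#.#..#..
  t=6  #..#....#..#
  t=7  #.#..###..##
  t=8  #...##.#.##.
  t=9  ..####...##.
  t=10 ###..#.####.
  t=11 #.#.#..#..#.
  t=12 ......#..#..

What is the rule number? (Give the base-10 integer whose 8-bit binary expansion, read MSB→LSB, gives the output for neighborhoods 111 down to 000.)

  ###|.  b7=0 t=0,i=6
  ##.|#  b6=1 t=0,i=8
  #.#|.  b5=0 t=0,i=9
  #..|.  b4=0 t=0,i=0
  .##|#  b3=1 t=0,i=5
  .#.|.  b2=0 t=1,i=8
  ..#|#  b1=1 t=0,i=4
  ...|#  b0=1 t=0,i=1
  bits 01001011 = 75

75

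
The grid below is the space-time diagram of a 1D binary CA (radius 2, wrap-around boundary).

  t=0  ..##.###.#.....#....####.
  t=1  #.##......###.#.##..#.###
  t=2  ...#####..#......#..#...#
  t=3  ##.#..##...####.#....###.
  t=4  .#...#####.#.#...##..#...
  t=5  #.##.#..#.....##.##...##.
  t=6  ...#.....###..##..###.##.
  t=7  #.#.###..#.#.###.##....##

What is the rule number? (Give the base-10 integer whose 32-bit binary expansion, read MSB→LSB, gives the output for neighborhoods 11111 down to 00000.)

1359688165

  nb #####: next=.  (t=2,i=5, bit31=0)
  nb ####.: next=#  (t=0,i=22, bit30=1)
  nb ###.#: next=.  (t=0,i=7, bit29=0)
  nb ###..: next=#  (t=0,i=23, bit28=1)
  nb ##.##: next=.  (t=0,i=4, bit27=0)
  nb ##.#.: next=.  (t=0,i=8, bit26=0)
  nb ##..#: next=.  (t=1,i=18, bit25=0)
  nb ##...: next=#  (t=0,i=24, bit24=1)
  nb #.###: next=.  (t=0,i=5, bit23=0)
  nb #.##.: next=.  (t=1,i=2, bit22=0)
  nb #.#.#: next=.  (t=1,i=14, bit21=0)
  nb #.#..: next=.  (t=0,i=9, bit20=0)
  nb #..##: next=#  (t=3,i=5, bit19=1)
  nb #..#.: next=.  (t=1,i=19, bit18=0)
  nb #...#: next=#  (t=0,i=0, bit17=1)
  nb #....: next=#  (t=0,i=11, bit16=1)
  nb .####: next=.  (t=0,i=21, bit15=0)
  nb .###.: next=.  (t=0,i=6, bit14=0)
  nb .##.#: next=#  (t=0,i=3, bit13=1)
  nb .##..: next=#  (t=1,i=3, bit12=1)
  nb .#.##: next=.  (t=1,i=15, bit11=0)
  nb .#.#.: next=.  (t=4,i=12, bit10=0)
  nb .#..#: next=.  (t=2,i=18, bit9=0)
  nb .#...: next=#  (t=0,i=10, bit8=1)
  nb ..###: next=#  (t=0,i=20, bit7=1)
  nb ..##.: next=#  (t=0,i=2, bit6=1)
  nb ..#.#: next=#  (t=1,i=20, bit5=1)
  nb ..#..: next=.  (t=0,i=15, bit4=0)
  nb ...##: next=.  (t=0,i=1, bit3=0)
  nb ...#.: next=#  (t=0,i=14, bit2=1)
  nb ....#: next=.  (t=0,i=13, bit1=0)
  nb .....: next=#  (t=0,i=12, bit0=1)
  bits 01010001000010110011000111100101 = 1359688165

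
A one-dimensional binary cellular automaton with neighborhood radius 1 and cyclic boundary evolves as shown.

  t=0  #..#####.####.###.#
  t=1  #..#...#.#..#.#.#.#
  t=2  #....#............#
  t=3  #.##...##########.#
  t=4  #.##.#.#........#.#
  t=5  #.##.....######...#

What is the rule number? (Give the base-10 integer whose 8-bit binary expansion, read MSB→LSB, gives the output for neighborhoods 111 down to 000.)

73

  ###|.  b7=0 t=0,i=4
  ##.|#  b6=1 t=0,i=0
  #.#|.  b5=0 t=0,i=8
  #..|.  b4=0 t=0,i=1
  .##|#  b3=1 t=0,i=3
  .#.|.  b2=0 t=1,i=3
  ..#|.  b1=0 t=0,i=2
  ...|#  b0=1 t=1,i=5
  bits 01001001 = 73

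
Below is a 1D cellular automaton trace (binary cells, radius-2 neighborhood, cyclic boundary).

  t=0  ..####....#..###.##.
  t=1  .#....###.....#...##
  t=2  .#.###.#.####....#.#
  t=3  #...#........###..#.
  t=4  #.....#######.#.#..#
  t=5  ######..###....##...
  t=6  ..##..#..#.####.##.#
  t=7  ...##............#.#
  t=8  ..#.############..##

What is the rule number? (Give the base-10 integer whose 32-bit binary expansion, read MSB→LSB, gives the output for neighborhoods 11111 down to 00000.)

2198959115

  [31] ##### => #  t=4,i=8
  [30] ####. => .  t=0,i=4
  [29] ###.# => .  t=0,i=15
  [28] ###.. => .  t=0,i=5
  [27] ##.## => .  t=0,i=16
  [26] ##.#. => .  t=1,i=0
  [25] ##..# => #  t=3,i=16
  [24] ##... => #  t=0,i=6
  [23] #.### => .  t=2,i=3
  [22] #.##. => .  t=0,i=17
  [21] #.#.# => .  t=2,i=1
  [20] #.#.. => #  t=1,i=1
  [19] #..## => .  t=0,i=12
  [18] #..#. => .  t=3,i=17
  [17] #...# => .  t=0,i=0
  [16] #.... => #  t=0,i=7
  [15] .#### => .  t=0,i=3
  [14] .###. => #  t=0,i=14
  [13] .##.# => #  t=1,i=19
  [12] .##.. => #  t=0,i=18
  [11] .#.## => .  t=2,i=2
  [10] .#.#. => #  t=2,i=0
  [9] .#..# => .  t=0,i=11
  [8] .#... => .  t=1,i=2
  [7] ..### => .  t=0,i=2
  [6] ..##. => .  t=1,i=18
  [5] ..#.# => .  t=2,i=17
  [4] ..#.. => .  t=0,i=10
  [3] ...## => #  t=0,i=1
  [2] ...#. => .  t=0,i=9
  [1] ....# => #  t=0,i=8
  [0] ..... => #  t=1,i=11
  bits 10000011000100010111010000001011 = 2198959115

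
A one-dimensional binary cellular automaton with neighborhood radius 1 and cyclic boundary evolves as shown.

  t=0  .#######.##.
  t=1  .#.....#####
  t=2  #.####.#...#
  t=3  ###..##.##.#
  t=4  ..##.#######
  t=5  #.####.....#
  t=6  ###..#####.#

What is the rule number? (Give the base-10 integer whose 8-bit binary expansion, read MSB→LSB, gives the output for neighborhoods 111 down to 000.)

121

  nb ###: next=.  (t=0,i=2, bit7=0)
  nb ##.: next=#  (t=0,i=7, bit6=1)
  nb #.#: next=#  (t=0,i=8, bit5=1)
  nb #..: next=#  (t=0,i=11, bit4=1)
  nb .##: next=#  (t=0,i=1, bit3=1)
  nb .#.: next=.  (t=1,i=1, bit2=0)
  nb ..#: next=.  (t=0,i=0, bit1=0)
  nb ...: next=#  (t=1,i=3, bit0=1)
  bits 01111001 = 121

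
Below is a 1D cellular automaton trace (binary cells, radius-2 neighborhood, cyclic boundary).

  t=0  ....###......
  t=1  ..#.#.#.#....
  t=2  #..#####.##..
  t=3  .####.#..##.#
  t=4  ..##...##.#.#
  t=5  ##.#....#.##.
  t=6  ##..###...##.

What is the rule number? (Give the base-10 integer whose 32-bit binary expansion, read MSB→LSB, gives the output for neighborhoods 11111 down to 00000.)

  #####|.  b31=0 t=2,i=5
  ####.|#  b30=1 t=2,i=6
  ###.#|.  b29=0 t=2,i=7
  ###..|#  b28=1 t=0,i=6
  ##.##|.  b27=0 t=2,i=8
  ##.#.|.  b26=0 t=3,i=5
  ##..#|.  b25=0 t=2,i=11
  ##...|.  b24=0 t=0,i=7
  #.###|.  b23=0 t=3,i=1
  #.##.|#  b22=1 t=2,i=9
  #.#.#|#  b21=1 t=1,i=4
  #.#..|.  b20=0 t=1,i=8
  #..##|#  b19=1 t=2,i=2
  #..#.|#  b18=1 t=2,i=12
  #...#|.  b17=0 t=4,i=5
  #....|#  b16=1 t=0,i=8
  .####|#  b15=1 t=2,i=4
  .###.|.  b14=0 t=0,i=5
  .##.#|#  b13=1 t=3,i=10
  .##..|#  b12=1 t=2,i=10
  .#.##|.  b11=0 t=3,i=0
  .#.#.|#  b10=1 t=1,i=3
  .#..#|#  b9=1 t=2,i=1
  .#...|#  b8=1 t=1,i=9
  ..###|#  b7=1 t=0,i=4
  ..##.|.  b6=0 t=3,i=9
  ..#.#|.  b5=0 t=1,i=2
  ..#..|.  b4=0 t=2,i=0
  ...##|.  b3=0 t=0,i=3
  ...#.|.  b2=0 t=1,i=1
  ....#|#  b1=1 t=0,i=2
  .....|.  b0=0 t=0,i=0
  bits 01010000011011011011011110000010 = 1349367682

1349367682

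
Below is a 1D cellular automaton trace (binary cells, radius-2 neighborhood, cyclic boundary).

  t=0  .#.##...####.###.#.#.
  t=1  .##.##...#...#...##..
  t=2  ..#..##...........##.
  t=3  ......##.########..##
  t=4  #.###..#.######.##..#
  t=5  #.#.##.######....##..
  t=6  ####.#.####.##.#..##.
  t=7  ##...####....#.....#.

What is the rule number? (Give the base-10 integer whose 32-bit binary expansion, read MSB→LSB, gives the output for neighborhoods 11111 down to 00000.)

2476784675

  nb #####: next=#  (t=3,i=11, bit31=1)
  nb ####.: next=.  (t=0,i=10, bit30=0)
  nb ###.#: next=.  (t=0,i=11, bit29=0)
  nb ###..: next=#  (t=3,i=16, bit28=1)
  nb ##.##: next=.  (t=0,i=12, bit27=0)
  nb ##.#.: next=.  (t=0,i=16, bit26=0)
  nb ##..#: next=#  (t=3,i=17, bit25=1)
  nb ##...: next=#  (t=0,i=5, bit24=1)
  nb #.###: next=#  (t=0,i=13, bit23=1)
  nb #.##.: next=.  (t=0,i=3, bit22=0)
  nb #.#.#: next=#  (t=0,i=17, bit21=1)
  nb #.#..: next=.  (t=0,i=19, bit20=0)
  nb #..##: next=.  (t=2,i=4, bit19=0)
  nb #..#.: next=.  (t=0,i=0, bit18=0)
  nb #...#: next=.  (t=0,i=6, bit17=0)
  nb #....: next=.  (t=2,i=8, bit16=0)
  nb .####: next=#  (t=0,i=9, bit15=1)
  nb .###.: next=.  (t=0,i=14, bit14=0)
  nb .##.#: next=#  (t=1,i=2, bit13=1)
  nb .##..: next=#  (t=0,i=4, bit12=1)
  nb .#.##: next=#  (t=0,i=2, bit11=1)
  nb .#.#.: next=#  (t=0,i=18, bit10=1)
  nb .#..#: next=.  (t=0,i=20, bit9=0)
  nb .#...: next=.  (t=1,i=10, bit8=0)
  nb ..###: next=.  (t=0,i=8, bit7=0)
  nb ..##.: next=.  (t=1,i=1, bit6=0)
  nb ..#.#: next=#  (t=0,i=1, bit5=1)
  nb ..#..: next=.  (t=1,i=9, bit4=0)
  nb ...##: next=.  (t=0,i=7, bit3=0)
  nb ...#.: next=.  (t=1,i=8, bit2=0)
  nb ....#: next=#  (t=2,i=16, bit1=1)
  nb .....: next=#  (t=2,i=9, bit0=1)
  bits 10010011101000001011110000100011 = 2476784675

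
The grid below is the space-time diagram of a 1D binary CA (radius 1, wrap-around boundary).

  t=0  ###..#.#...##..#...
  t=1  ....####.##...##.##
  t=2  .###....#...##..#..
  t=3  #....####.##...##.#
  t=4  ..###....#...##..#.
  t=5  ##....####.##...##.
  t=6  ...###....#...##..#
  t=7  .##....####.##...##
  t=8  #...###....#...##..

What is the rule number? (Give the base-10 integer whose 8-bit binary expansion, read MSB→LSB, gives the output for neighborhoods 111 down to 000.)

  [7] ### => .  t=0,i=1
  [6] ##. => .  t=0,i=2
  [5] #.# => #  t=0,i=6
  [4] #.. => .  t=0,i=3
  [3] .## => .  t=0,i=0
  [2] .#. => #  t=0,i=5
  [1] ..# => #  t=0,i=4
  [0] ... => #  t=0,i=9
  bits 00100111 = 39

39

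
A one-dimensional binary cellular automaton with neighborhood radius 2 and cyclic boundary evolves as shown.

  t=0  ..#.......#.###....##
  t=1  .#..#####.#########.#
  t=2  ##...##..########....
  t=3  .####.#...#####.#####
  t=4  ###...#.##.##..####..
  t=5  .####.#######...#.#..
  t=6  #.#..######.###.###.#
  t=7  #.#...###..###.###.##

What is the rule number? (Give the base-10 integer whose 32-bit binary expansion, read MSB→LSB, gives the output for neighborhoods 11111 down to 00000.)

  [31] ##### => #  t=1,i=6
  [30] ####. => .  t=1,i=7
  [29] ###.# => .  t=1,i=8
  [28] ###.. => #  t=0,i=14
  [27] ##.## => #  t=1,i=9
  [26] ##.#. => .  t=1,i=19
  [25] ##..# => .  t=0,i=0
  [24] ##... => #  t=0,i=15
  [23] #.### => #  t=0,i=12
  [22] #.##. => #  t=4,i=8
  [21] #.#.# => .  t=1,i=20
  [20] #.#.. => #  t=1,i=1
  [19] #..## => .  t=1,i=3
  [18] #..#. => #  t=0,i=1
  [17] #...# => #  t=2,i=3
  [16] #.... => #  t=0,i=4
  [15] .#### => #  t=1,i=5
  [14] .###. => #  t=0,i=13
  [13] .##.# => #  t=4,i=9
  [12] .##.. => #  t=0,i=20
  [11] .#.## => #  t=0,i=11
  [10] .#.#. => #  t=1,i=0
  [9] .#..# => .  t=1,i=2
  [8] .#... => .  t=0,i=3
  [7] ..### => .  t=1,i=4
  [6] ..##. => .  t=0,i=19
  [5] ..#.# => #  t=0,i=10
  [4] ..#.. => .  t=0,i=2
  [3] ...## => #  t=0,i=18
  [2] ...#. => .  t=0,i=9
  [1] ....# => #  t=0,i=8
  [0] ..... => #  t=0,i=5
  bits 10011001110101111111110000101011 = 2581068843

2581068843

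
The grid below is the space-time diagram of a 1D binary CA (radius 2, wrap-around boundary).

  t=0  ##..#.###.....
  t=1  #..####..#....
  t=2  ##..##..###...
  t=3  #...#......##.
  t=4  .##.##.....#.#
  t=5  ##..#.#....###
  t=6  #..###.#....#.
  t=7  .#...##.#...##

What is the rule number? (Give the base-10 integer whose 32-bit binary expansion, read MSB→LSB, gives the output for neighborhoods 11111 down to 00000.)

1709608816

  #####|.  b31=0 t=5,i=13
  ####.|#  b30=1 t=1,i=5
  ###.#|#  b29=1 t=6,i=5
  ###..|.  b28=0 t=0,i=8
  ##.##|.  b27=0 t=4,i=3
  ##.#.|#  b26=1 t=3,i=13
  ##..#|.  b25=0 t=0,i=2
  ##...|#  b24=1 t=0,i=9
  #.###|#  b23=1 t=0,i=6
  #.##.|#  b22=1 t=4,i=1
  #.#.#|#  b21=1 t=4,i=13
  #.#..|.  b20=0 t=3,i=0
  #..##|.  b19=0 t=1,i=2
  #..#.|#  b18=1 t=0,i=3
  #...#|#  b17=1 t=2,i=12
  #....|.  b16=0 t=0,i=10
  .####|#  b15=1 t=1,i=4
  .###.|.  b14=0 t=0,i=7
  .##.#|.  b13=0 t=3,i=12
  .##..|.  b12=0 t=0,i=1
  .#.##|#  b11=1 t=0,i=5
  .#.#.|#  b10=1 t=4,i=12
  .#..#|#  b9=1 t=1,i=1
  .#...|#  b8=1 t=1,i=10
  ..###|.  b7=0 t=1,i=3
  ..##.|#  b6=1 t=0,i=0
  ..#.#|#  b5=1 t=0,i=4
  ..#..|#  b4=1 t=1,i=0
  ...##|.  b3=0 t=0,i=13
  ...#.|.  b2=0 t=1,i=13
  ....#|.  b1=0 t=0,i=12
  .....|.  b0=0 t=0,i=11
  bits 01100101111001101000111101110000 = 1709608816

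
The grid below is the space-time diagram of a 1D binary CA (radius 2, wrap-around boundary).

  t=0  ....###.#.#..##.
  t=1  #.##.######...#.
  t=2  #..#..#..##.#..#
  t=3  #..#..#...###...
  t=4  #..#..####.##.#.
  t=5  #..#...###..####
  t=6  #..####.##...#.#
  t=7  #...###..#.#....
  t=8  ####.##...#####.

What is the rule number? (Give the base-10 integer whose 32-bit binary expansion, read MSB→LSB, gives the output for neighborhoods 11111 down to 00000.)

  nb #####: next=.  (t=1,i=7, bit31=0)
  nb ####.: next=#  (t=1,i=9, bit30=1)
  nb ###.#: next=#  (t=0,i=6, bit29=1)
  nb ###..: next=#  (t=1,i=10, bit28=1)
  nb ##.##: next=.  (t=1,i=4, bit27=0)
  nb ##.#.: next=#  (t=0,i=7, bit26=1)
  nb ##..#: next=.  (t=2,i=1, bit25=0)
  nb ##...: next=.  (t=0,i=15, bit24=0)
  nb #.###: next=.  (t=1,i=5, bit23=0)
  nb #.##.: next=.  (t=1,i=2, bit22=0)
  nb #.#.#: next=#  (t=0,i=8, bit21=1)
  nb #.#..: next=#  (t=0,i=10, bit20=1)
  nb #..##: next=.  (t=0,i=12, bit19=0)
  nb #..#.: next=.  (t=2,i=2, bit18=0)
  nb #...#: next=#  (t=1,i=12, bit17=1)
  nb #....: next=#  (t=0,i=0, bit16=1)
  nb .####: next=#  (t=1,i=6, bit15=1)
  nb .###.: next=#  (t=0,i=5, bit14=1)
  nb .##.#: next=#  (t=1,i=3, bit13=1)
  nb .##..: next=#  (t=0,i=14, bit12=1)
  nb .#.##: next=.  (t=1,i=1, bit11=0)
  nb .#.#.: next=#  (t=0,i=9, bit10=1)
  nb .#..#: next=.  (t=0,i=11, bit9=0)
  nb .#...: next=#  (t=3,i=7, bit8=1)
  nb ..###: next=.  (t=0,i=4, bit7=0)
  nb ..##.: next=.  (t=0,i=13, bit6=0)
  nb ..#.#: next=.  (t=1,i=14, bit5=0)
  nb ..#..: next=#  (t=2,i=3, bit4=1)
  nb ...##: next=#  (t=0,i=3, bit3=1)
  nb ...#.: next=.  (t=1,i=13, bit2=0)
  nb ....#: next=#  (t=0,i=2, bit1=1)
  nb .....: next=.  (t=0,i=1, bit0=0)
  bits 01110100001100111111010100011010 = 1949562138

1949562138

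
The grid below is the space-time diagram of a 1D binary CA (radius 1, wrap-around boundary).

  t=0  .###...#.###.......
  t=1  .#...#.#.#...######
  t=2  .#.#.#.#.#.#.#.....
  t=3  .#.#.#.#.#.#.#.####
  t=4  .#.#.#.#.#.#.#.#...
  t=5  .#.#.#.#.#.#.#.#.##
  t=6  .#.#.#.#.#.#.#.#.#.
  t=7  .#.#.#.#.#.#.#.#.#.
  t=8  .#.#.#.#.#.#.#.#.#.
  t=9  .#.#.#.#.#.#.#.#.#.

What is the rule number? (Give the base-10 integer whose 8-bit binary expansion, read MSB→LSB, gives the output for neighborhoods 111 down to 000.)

13

  [7] ### => .  t=0,i=2
  [6] ##. => .  t=0,i=3
  [5] #.# => .  t=0,i=8
  [4] #.. => .  t=0,i=4
  [3] .## => #  t=0,i=1
  [2] .#. => #  t=0,i=7
  [1] ..# => .  t=0,i=0
  [0] ... => #  t=0,i=5
  bits 00001101 = 13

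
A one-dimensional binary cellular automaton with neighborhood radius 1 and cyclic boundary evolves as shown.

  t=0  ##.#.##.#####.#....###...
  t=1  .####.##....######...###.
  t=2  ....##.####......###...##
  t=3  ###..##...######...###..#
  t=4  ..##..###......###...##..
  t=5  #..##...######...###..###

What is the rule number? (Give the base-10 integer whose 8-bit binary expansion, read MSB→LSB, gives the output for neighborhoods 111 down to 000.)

  ### -> .   bit 7 = 0  t=0,i=9
  ##. -> #   bit 6 = 1  t=0,i=1
  #.# -> #   bit 5 = 1  t=0,i=2
  #.. -> #   bit 4 = 1  t=0,i=15
  .## -> .   bit 3 = 0  t=0,i=0
  .#. -> #   bit 2 = 1  t=0,i=3
  ..# -> .   bit 1 = 0  t=0,i=18
  ... -> #   bit 0 = 1  t=0,i=16
  bits 01110101 = 117

117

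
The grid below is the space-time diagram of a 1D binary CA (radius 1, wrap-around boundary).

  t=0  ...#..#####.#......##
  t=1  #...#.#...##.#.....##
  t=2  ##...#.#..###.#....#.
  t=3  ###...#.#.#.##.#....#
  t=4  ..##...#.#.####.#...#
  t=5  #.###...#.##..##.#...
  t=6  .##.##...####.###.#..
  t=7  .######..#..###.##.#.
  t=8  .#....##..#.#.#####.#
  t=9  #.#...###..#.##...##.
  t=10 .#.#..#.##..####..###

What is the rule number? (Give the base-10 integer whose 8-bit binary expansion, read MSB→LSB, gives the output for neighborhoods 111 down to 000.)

  nb ###: next=.  (t=0,i=7, bit7=0)
  nb ##.: next=#  (t=0,i=10, bit6=1)
  nb #.#: next=#  (t=0,i=11, bit5=1)
  nb #..: next=#  (t=0,i=0, bit4=1)
  nb .##: next=#  (t=0,i=6, bit3=1)
  nb .#.: next=.  (t=0,i=3, bit2=0)
  nb ..#: next=.  (t=0,i=2, bit1=0)
  nb ...: next=.  (t=0,i=1, bit0=0)
  bits 01111000 = 120

120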